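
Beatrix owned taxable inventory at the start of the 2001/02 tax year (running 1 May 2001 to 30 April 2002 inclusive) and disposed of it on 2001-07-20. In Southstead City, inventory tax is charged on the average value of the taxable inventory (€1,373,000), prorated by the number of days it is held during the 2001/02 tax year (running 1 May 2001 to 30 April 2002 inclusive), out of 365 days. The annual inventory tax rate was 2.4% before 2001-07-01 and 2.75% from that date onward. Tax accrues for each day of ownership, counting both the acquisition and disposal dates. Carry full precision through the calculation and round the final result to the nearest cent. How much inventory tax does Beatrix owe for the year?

€7,575.95

2001-05-01 to 2001-06-30: 61 days at 2.4% → €1,373,000 × 2.4% × 61/365 = €5,507.0466
2001-07-01 to 2001-07-20: 20 days at 2.75% → €1,373,000 × 2.75% × 20/365 = €2,068.9041
Total = €7,575.9507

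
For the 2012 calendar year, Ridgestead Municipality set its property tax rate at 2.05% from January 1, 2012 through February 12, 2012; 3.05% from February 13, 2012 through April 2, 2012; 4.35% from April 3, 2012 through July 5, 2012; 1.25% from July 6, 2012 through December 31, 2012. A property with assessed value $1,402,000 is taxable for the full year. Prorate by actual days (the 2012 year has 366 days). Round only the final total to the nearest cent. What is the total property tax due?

$33,452.64

January 1 – February 12, 2012: 43 days at 2.05% → $1,402,000 × 2.05% × 43/366 = $3,376.6749
February 13 – April 2, 2012: 50 days at 3.05% → $1,402,000 × 3.05% × 50/366 = $5,841.6667
April 3 – July 5, 2012: 94 days at 4.35% → $1,402,000 × 4.35% × 94/366 = $15,663.3279
July 6 – December 31, 2012: 179 days at 1.25% → $1,402,000 × 1.25% × 179/366 = $8,570.9699
Total = $33,452.6393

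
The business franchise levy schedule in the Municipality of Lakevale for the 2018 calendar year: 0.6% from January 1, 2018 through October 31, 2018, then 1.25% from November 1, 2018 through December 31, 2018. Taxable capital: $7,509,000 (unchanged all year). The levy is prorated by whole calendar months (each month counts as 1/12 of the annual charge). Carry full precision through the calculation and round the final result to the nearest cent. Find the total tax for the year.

$53,188.75

January 1 – October 31, 2018: 10 months at 0.6% → $7,509,000 × 0.6% × 10/12 = $37,545.0000
November 1 – December 31, 2018: 2 months at 1.25% → $7,509,000 × 1.25% × 2/12 = $15,643.7500
Total = $53,188.7500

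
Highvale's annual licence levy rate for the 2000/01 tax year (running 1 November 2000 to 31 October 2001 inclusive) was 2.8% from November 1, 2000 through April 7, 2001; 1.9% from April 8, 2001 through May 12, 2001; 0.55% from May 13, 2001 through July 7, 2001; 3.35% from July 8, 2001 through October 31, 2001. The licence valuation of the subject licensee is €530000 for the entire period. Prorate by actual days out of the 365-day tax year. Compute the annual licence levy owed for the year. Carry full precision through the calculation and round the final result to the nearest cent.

November 1, 2000 – April 7, 2001: 158 days at 2.8% → €530000 × 2.8% × 158/365 = €6423.8904
April 8 – May 12, 2001: 35 days at 1.9% → €530000 × 1.9% × 35/365 = €965.6164
May 13 – July 7, 2001: 56 days at 0.55% → €530000 × 0.55% × 56/365 = €447.2329
July 8 – October 31, 2001: 116 days at 3.35% → €530000 × 3.35% × 116/365 = €5642.6849
Total = €13479.4247

€13479.42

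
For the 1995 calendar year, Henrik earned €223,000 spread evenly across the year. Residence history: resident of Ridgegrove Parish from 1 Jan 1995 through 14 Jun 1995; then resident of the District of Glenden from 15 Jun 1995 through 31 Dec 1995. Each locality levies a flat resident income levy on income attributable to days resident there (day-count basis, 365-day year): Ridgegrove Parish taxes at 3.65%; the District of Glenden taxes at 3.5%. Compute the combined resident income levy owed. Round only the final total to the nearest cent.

Ridgegrove Parish, 1 Jan – 14 Jun 1995: 165 days → €223,000 × 3.65% × 165/365 = €3,679.5000
The District of Glenden, 15 Jun – 31 Dec 1995: 200 days → €223,000 × 3.5% × 200/365 = €4,276.7123
Total = €7,956.2123

€7,956.21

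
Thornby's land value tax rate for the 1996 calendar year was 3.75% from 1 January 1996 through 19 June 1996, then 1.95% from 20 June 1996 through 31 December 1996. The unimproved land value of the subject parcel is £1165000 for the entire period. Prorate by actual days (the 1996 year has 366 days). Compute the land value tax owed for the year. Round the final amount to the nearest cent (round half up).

1 January – 19 June 1996: 171 days at 3.75% → £1165000 × 3.75% × 171/366 = £20411.3730
20 June – 31 December 1996: 195 days at 1.95% → £1165000 × 1.95% × 195/366 = £12103.5861
Total = £32514.9590

£32514.96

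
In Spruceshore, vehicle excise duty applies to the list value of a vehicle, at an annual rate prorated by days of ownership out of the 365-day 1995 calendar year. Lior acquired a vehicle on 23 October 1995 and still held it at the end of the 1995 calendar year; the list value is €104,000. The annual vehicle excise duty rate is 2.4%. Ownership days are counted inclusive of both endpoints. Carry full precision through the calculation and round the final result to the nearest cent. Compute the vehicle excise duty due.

Days held (23 October – 31 December 1995): 70 out of 365
Tax = €104,000 × 2.4% × 70/365 = €478.6849

€478.68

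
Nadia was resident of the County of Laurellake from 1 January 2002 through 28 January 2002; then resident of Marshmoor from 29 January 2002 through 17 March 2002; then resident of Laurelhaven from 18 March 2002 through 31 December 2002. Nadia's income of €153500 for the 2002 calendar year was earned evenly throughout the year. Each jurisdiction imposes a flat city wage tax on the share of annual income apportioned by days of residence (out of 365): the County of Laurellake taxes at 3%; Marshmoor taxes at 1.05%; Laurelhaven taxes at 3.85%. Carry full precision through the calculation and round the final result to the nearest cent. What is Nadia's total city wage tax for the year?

The County of Laurellake, 1 January – 28 January 2002: 28 days → €153500 × 3% × 28/365 = €353.2603
Marshmoor, 29 January – 17 March 2002: 48 days → €153500 × 1.05% × 48/365 = €211.9562
Laurelhaven, 18 March – 31 December 2002: 289 days → €153500 × 3.85% × 289/365 = €4679.2267
Total = €5244.4432

€5244.44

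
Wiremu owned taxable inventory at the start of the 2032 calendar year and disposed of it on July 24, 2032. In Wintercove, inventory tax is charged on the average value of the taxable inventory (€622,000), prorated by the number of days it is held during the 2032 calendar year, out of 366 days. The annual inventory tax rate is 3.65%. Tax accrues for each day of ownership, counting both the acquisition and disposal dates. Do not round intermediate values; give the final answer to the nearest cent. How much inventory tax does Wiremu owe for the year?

Days held (January 1 – July 24, 2032): 206 out of 366
Tax = €622,000 × 3.65% × 206/366 = €12,778.1913

€12,778.19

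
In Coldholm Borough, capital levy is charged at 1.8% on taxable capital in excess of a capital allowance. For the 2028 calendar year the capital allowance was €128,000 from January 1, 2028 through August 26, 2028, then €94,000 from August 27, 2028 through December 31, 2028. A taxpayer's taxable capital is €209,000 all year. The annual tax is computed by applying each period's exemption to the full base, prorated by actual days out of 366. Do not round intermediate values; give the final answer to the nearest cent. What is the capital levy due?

January 1 – August 26, 2028: 239 days, exemption €128,000 → (€209,000 − €128,000) × 1.8% × 239/366 = €952.0820
August 27 – December 31, 2028: 127 days, exemption €94,000 → (€209,000 − €94,000) × 1.8% × 127/366 = €718.2787
Total = €1,670.3607

€1,670.36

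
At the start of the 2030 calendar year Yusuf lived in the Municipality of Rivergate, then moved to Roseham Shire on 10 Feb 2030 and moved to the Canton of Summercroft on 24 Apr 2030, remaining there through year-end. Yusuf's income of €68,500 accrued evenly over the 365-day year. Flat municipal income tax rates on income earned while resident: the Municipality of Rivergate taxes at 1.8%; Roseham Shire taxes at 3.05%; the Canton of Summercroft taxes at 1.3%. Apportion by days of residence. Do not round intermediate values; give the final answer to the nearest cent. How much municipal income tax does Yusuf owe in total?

€1,167.78

The Municipality of Rivergate, 1 Jan – 9 Feb 2030: 40 days → €68,500 × 1.8% × 40/365 = €135.1233
Roseham Shire, 10 Feb – 23 Apr 2030: 73 days → €68,500 × 3.05% × 73/365 = €417.8500
The Canton of Summercroft, 24 Apr – 31 Dec 2030: 252 days → €68,500 × 1.3% × 252/365 = €614.8110
Total = €1,167.7842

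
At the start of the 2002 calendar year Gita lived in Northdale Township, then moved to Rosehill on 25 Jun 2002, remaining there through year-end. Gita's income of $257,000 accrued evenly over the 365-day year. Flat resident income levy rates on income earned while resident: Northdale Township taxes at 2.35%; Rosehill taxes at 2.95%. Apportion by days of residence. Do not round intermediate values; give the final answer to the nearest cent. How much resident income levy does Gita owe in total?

$6,842.18

Northdale Township, 1 Jan – 24 Jun 2002: 175 days → $257,000 × 2.35% × 175/365 = $2,895.6507
Rosehill, 25 Jun – 31 Dec 2002: 190 days → $257,000 × 2.95% × 190/365 = $3,946.5342
Total = $6,842.1849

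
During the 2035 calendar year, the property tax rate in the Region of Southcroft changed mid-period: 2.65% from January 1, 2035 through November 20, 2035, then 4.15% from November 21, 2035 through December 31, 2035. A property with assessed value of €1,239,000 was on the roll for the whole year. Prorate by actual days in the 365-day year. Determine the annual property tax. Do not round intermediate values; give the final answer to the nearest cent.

January 1 – November 20, 2035: 324 days at 2.65% → €1,239,000 × 2.65% × 324/365 = €29,145.3534
November 21 – December 31, 2035: 41 days at 4.15% → €1,239,000 × 4.15% × 41/365 = €5,775.7767
Total = €34,921.1301

€34,921.13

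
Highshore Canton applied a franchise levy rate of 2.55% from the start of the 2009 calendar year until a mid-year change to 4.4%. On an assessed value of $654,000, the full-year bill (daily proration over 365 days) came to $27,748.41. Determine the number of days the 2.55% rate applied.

31 days

Let d = days at the first rate; then 365 − d days at the second rate.
$654,000 × [2.55%·d + 4.4%·(365−d)] / 365 = $27,748.41
Solving gives d = 31, so the new rate took effect on 1 February 2009.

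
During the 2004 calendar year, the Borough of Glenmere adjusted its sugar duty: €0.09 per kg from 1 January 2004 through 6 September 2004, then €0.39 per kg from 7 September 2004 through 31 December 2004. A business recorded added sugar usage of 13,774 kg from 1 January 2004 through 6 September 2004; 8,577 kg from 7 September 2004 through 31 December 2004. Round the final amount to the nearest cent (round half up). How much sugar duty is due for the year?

€4584.69

1 January – 6 September 2004: 13,774 kg at €0.09/kg → €1239.66
7 September – 31 December 2004: 8,577 kg at €0.39/kg → €3345.03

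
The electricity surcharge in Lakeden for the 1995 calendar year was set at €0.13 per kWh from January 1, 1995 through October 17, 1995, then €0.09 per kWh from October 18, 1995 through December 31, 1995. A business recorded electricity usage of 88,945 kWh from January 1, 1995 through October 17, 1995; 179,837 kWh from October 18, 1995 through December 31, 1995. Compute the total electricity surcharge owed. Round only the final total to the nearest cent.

€27,748.18

January 1 – October 17, 1995: 88,945 kWh at €0.13/kWh → €11,562.85
October 18 – December 31, 1995: 179,837 kWh at €0.09/kWh → €16,185.33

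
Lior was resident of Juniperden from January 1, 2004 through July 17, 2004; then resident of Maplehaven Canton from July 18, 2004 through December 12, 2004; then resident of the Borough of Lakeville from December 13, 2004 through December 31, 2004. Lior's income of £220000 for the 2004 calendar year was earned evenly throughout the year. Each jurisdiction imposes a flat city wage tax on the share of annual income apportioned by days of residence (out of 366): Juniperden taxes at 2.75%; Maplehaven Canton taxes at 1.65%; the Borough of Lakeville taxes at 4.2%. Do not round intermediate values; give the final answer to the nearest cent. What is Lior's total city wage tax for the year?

£5237.02

Juniperden, January 1 – July 17, 2004: 199 days → £220000 × 2.75% × 199/366 = £3289.4809
Maplehaven Canton, July 18 – December 12, 2004: 148 days → £220000 × 1.65% × 148/366 = £1467.8689
The Borough of Lakeville, December 13 – December 31, 2004: 19 days → £220000 × 4.2% × 19/366 = £479.6721
Total = £5237.0219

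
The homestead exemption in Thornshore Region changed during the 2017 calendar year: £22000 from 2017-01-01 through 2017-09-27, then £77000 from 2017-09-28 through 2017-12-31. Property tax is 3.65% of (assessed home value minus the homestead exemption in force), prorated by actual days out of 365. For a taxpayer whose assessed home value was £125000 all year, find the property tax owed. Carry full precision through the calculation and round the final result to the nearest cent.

2017-01-01 to 2017-09-27: 270 days, exemption £22000 → (£125000 − £22000) × 3.65% × 270/365 = £2781.0000
2017-09-28 to 2017-12-31: 95 days, exemption £77000 → (£125000 − £77000) × 3.65% × 95/365 = £456.0000
Total = £3237.0000

£3237.00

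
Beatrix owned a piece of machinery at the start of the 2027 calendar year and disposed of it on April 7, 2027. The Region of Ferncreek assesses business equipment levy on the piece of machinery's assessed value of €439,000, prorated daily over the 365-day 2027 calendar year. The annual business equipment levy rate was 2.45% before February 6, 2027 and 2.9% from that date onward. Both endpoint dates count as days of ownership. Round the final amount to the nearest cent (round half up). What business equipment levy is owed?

January 1 – February 5, 2027: 36 days at 2.45% → €439,000 × 2.45% × 36/365 = €1,060.8164
February 6 – April 7, 2027: 61 days at 2.9% → €439,000 × 2.9% × 61/365 = €2,127.6466
Total = €3,188.4630

€3,188.46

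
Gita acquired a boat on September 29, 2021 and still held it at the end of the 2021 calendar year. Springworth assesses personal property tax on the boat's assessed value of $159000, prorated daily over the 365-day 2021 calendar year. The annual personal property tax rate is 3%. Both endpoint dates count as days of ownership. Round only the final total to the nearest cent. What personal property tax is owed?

Days held (September 29 – December 31, 2021): 94 out of 365
Tax = $159000 × 3% × 94/365 = $1228.4384

$1228.44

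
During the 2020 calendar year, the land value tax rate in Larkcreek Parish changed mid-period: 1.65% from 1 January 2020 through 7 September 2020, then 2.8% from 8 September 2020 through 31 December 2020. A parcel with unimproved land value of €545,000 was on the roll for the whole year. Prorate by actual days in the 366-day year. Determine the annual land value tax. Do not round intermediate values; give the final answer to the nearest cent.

€10,961.80

1 January – 7 September 2020: 251 days at 1.65% → €545,000 × 1.65% × 251/366 = €6,166.9877
8 September – 31 December 2020: 115 days at 2.8% → €545,000 × 2.8% × 115/366 = €4,794.8087
Total = €10,961.7964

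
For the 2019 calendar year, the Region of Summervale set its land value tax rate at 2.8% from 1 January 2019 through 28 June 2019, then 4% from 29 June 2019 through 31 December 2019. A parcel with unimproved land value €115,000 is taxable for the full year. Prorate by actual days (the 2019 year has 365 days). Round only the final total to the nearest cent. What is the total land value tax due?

1 January – 28 June 2019: 179 days at 2.8% → €115,000 × 2.8% × 179/365 = €1,579.1233
29 June – 31 December 2019: 186 days at 4% → €115,000 × 4% × 186/365 = €2,344.1096
Total = €3,923.2329

€3,923.23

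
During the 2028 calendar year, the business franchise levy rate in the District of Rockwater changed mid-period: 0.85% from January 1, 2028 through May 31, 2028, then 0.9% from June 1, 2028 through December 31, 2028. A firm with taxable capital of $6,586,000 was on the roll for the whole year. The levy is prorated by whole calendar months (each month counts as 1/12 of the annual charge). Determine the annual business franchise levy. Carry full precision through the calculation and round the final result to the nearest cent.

$57,901.92

January 1 – May 31, 2028: 5 months at 0.85% → $6,586,000 × 0.85% × 5/12 = $23,325.4167
June 1 – December 31, 2028: 7 months at 0.9% → $6,586,000 × 0.9% × 7/12 = $34,576.5000
Total = $57,901.9167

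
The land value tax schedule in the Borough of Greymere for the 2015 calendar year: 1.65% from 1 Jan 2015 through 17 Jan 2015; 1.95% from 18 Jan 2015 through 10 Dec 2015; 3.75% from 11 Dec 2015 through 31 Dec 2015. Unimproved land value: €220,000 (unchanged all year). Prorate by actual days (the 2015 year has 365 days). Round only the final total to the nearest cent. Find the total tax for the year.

1 Jan – 17 Jan 2015: 17 days at 1.65% → €220,000 × 1.65% × 17/365 = €169.0685
18 Jan – 10 Dec 2015: 327 days at 1.95% → €220,000 × 1.95% × 327/365 = €3,843.3699
11 Dec – 31 Dec 2015: 21 days at 3.75% → €220,000 × 3.75% × 21/365 = €474.6575
Total = €4,487.0959

€4,487.10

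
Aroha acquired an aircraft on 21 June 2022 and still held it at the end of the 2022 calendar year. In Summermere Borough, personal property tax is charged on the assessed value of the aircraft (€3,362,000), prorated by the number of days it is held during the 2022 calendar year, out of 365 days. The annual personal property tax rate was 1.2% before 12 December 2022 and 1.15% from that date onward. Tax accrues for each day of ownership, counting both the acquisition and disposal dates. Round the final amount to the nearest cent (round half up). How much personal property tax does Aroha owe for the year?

€21,351.00

21 June – 11 December 2022: 174 days at 1.2% → €3,362,000 × 1.2% × 174/365 = €19,232.4822
12 December – 31 December 2022: 20 days at 1.15% → €3,362,000 × 1.15% × 20/365 = €2,118.5205
Total = €21,351.0027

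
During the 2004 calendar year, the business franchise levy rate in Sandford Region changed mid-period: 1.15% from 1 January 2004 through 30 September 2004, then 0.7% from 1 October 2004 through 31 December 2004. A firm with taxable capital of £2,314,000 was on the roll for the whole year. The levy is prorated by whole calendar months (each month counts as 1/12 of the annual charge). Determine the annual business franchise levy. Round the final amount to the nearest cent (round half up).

1 January – 30 September 2004: 9 months at 1.15% → £2,314,000 × 1.15% × 9/12 = £19,958.2500
1 October – 31 December 2004: 3 months at 0.7% → £2,314,000 × 0.7% × 3/12 = £4,049.5000
Total = £24,007.7500

£24,007.75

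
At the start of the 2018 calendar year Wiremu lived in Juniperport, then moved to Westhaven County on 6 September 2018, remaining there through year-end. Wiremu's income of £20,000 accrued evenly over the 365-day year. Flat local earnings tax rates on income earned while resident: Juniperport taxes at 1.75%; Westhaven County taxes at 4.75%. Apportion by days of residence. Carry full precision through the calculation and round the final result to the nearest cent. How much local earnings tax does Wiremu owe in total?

£542.33

Juniperport, 1 January – 5 September 2018: 248 days → £20,000 × 1.75% × 248/365 = £237.8082
Westhaven County, 6 September – 31 December 2018: 117 days → £20,000 × 4.75% × 117/365 = £304.5205
Total = £542.3288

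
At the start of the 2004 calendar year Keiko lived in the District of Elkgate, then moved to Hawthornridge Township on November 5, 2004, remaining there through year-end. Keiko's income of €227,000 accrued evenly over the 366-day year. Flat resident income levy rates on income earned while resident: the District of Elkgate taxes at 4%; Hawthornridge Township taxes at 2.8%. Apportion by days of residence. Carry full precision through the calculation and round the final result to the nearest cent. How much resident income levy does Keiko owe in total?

The District of Elkgate, January 1 – November 4, 2004: 309 days → €227,000 × 4% × 309/366 = €7,665.9016
Hawthornridge Township, November 5 – December 31, 2004: 57 days → €227,000 × 2.8% × 57/366 = €989.8689
Total = €8,655.7705

€8,655.77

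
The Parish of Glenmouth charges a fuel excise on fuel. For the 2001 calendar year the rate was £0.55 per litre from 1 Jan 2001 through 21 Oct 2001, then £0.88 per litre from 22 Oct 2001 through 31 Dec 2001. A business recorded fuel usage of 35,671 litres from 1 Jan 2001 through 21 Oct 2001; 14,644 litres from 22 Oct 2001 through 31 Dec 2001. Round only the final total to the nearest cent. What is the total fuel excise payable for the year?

£32,505.77

1 Jan – 21 Oct 2001: 35,671 litres at £0.55/litre → £19,619.05
22 Oct – 31 Dec 2001: 14,644 litres at £0.88/litre → £12,886.72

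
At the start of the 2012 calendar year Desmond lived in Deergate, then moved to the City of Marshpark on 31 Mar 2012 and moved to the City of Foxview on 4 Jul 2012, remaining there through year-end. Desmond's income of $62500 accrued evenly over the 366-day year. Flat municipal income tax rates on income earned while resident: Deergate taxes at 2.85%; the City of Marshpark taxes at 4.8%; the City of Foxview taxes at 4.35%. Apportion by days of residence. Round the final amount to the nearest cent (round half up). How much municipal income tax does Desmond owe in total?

$2561.22

Deergate, 1 Jan – 30 Mar 2012: 90 days → $62500 × 2.85% × 90/366 = $438.0123
The City of Marshpark, 31 Mar – 3 Jul 2012: 95 days → $62500 × 4.8% × 95/366 = $778.6885
The City of Foxview, 4 Jul – 31 Dec 2012: 181 days → $62500 × 4.35% × 181/366 = $1344.5184
Total = $2561.2193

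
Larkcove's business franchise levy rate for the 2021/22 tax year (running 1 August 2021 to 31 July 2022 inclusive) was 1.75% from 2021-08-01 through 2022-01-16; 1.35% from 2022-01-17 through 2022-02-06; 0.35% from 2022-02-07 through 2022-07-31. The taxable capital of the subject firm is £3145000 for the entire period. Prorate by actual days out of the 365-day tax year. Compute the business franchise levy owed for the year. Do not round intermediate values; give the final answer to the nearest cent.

£33203.45

2021-08-01 to 2022-01-16: 169 days at 1.75% → £3145000 × 1.75% × 169/365 = £25483.1164
2022-01-17 to 2022-02-06: 21 days at 1.35% → £3145000 × 1.35% × 21/365 = £2442.7603
2022-02-07 to 2022-07-31: 175 days at 0.35% → £3145000 × 0.35% × 175/365 = £5277.5685
Total = £33203.4452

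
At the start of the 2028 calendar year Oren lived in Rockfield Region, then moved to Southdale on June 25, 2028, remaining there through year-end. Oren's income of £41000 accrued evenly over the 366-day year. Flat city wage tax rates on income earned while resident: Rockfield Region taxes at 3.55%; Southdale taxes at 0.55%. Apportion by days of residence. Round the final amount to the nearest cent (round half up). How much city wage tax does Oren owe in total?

Rockfield Region, January 1 – June 24, 2028: 176 days → £41000 × 3.55% × 176/366 = £699.9126
Southdale, June 25 – December 31, 2028: 190 days → £41000 × 0.55% × 190/366 = £117.0628
Total = £816.9754

£816.98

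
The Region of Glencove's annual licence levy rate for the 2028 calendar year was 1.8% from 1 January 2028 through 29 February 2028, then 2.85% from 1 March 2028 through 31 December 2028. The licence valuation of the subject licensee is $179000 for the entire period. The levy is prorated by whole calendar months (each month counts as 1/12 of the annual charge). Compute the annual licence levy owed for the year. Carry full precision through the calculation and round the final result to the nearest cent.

$4788.25

1 January – 29 February 2028: 2 months at 1.8% → $179000 × 1.8% × 2/12 = $537.0000
1 March – 31 December 2028: 10 months at 2.85% → $179000 × 2.85% × 10/12 = $4251.2500
Total = $4788.2500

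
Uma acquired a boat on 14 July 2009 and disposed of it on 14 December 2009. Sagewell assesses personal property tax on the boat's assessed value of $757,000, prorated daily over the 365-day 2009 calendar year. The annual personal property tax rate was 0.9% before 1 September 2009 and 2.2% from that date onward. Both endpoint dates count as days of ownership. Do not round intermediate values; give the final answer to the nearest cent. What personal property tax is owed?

$5,705.50

14 July – 31 August 2009: 49 days at 0.9% → $757,000 × 0.9% × 49/365 = $914.6219
1 September – 14 December 2009: 105 days at 2.2% → $757,000 × 2.2% × 105/365 = $4,790.8767
Total = $5,705.4986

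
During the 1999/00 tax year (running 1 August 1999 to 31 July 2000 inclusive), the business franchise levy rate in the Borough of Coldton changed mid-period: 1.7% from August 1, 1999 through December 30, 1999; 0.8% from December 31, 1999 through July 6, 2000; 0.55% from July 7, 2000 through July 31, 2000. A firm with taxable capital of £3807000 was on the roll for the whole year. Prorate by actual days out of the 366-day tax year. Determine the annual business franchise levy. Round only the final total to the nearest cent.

August 1 – December 30, 1999: 152 days at 1.7% → £3807000 × 1.7% × 152/366 = £26877.8361
December 31, 1999 – July 6, 2000: 189 days at 0.8% → £3807000 × 0.8% × 189/366 = £15727.2787
July 7 – July 31, 2000: 25 days at 0.55% → £3807000 × 0.55% × 25/366 = £1430.2254
Total = £44035.3402

£44035.34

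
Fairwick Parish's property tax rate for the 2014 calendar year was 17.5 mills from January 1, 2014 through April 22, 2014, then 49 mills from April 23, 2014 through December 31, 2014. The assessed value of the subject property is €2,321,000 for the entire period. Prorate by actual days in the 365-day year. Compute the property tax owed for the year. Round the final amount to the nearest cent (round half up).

€91,294.79

January 1 – April 22, 2014: 112 days at 17.5 mills → €2,321,000 × 1.75% × 112/365 = €12,463.4521
April 23 – December 31, 2014: 253 days at 49 mills → €2,321,000 × 4.9% × 253/365 = €78,831.3342
Total = €91,294.7863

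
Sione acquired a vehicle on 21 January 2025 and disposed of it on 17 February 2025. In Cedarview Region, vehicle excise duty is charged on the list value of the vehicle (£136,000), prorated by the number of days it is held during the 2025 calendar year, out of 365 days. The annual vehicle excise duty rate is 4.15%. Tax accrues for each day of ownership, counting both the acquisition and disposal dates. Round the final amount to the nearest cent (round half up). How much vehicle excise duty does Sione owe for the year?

Days held (21 January – 17 February 2025): 28 out of 365
Tax = £136,000 × 4.15% × 28/365 = £432.9644

£432.96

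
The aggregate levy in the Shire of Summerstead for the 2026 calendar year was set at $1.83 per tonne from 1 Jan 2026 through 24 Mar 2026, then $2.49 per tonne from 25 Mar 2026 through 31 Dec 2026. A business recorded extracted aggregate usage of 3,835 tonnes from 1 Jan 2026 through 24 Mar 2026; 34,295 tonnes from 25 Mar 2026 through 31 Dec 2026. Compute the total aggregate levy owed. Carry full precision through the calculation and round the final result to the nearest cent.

$92,412.60

1 Jan – 24 Mar 2026: 3,835 tonnes at $1.83/tonne → $7,018.05
25 Mar – 31 Dec 2026: 34,295 tonnes at $2.49/tonne → $85,394.55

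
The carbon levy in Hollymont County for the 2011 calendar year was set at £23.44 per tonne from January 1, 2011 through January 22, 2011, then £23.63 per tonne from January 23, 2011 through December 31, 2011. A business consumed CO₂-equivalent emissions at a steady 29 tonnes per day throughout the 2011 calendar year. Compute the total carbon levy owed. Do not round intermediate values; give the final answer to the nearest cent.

January 1 – January 22, 2011: 22 days × 29 tonnes/day = 638 tonnes at £23.44/tonne → £14954.72
January 23 – December 31, 2011: 343 days × 29 tonnes/day = 9,947 tonnes at £23.63/tonne → £235047.61

£250002.33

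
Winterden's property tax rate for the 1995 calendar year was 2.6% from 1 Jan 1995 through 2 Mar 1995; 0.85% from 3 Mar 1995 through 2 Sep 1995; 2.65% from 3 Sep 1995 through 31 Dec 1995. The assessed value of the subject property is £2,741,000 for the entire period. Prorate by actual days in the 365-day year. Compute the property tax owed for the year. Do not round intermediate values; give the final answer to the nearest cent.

1 Jan – 2 Mar 1995: 61 days at 2.6% → £2,741,000 × 2.6% × 61/365 = £11,910.2082
3 Mar – 2 Sep 1995: 184 days at 0.85% → £2,741,000 × 0.85% × 184/365 = £11,744.9973
3 Sep – 31 Dec 1995: 120 days at 2.65% → £2,741,000 × 2.65% × 120/365 = £23,880.4932
Total = £47,535.6986

£47,535.70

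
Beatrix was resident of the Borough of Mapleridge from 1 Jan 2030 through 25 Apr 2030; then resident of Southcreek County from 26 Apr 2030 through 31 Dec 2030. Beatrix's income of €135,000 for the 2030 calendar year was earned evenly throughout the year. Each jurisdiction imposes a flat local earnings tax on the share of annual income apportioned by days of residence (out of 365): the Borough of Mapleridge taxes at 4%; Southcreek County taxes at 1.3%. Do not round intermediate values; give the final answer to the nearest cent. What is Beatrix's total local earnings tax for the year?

The Borough of Mapleridge, 1 Jan – 25 Apr 2030: 115 days → €135,000 × 4% × 115/365 = €1,701.3699
Southcreek County, 26 Apr – 31 Dec 2030: 250 days → €135,000 × 1.3% × 250/365 = €1,202.0548
Total = €2,903.4247

€2,903.42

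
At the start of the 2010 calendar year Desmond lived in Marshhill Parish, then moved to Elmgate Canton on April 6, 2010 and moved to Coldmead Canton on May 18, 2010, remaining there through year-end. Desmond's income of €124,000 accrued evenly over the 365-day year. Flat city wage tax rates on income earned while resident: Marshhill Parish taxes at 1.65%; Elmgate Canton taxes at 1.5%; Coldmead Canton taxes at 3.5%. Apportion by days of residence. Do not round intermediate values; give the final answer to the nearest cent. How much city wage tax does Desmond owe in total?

Marshhill Parish, January 1 – April 5, 2010: 95 days → €124,000 × 1.65% × 95/365 = €532.5205
Elmgate Canton, April 6 – May 17, 2010: 42 days → €124,000 × 1.5% × 42/365 = €214.0274
Coldmead Canton, May 18 – December 31, 2010: 228 days → €124,000 × 3.5% × 228/365 = €2,711.0137
Total = €3,457.5616

€3,457.56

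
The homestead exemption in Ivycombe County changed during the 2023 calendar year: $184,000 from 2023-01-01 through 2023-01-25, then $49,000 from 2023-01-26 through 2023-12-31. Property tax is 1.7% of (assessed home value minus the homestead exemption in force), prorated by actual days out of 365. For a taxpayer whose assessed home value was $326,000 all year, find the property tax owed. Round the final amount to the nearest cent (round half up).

2023-01-01 to 2023-01-25: 25 days, exemption $184,000 → ($326,000 − $184,000) × 1.7% × 25/365 = $165.3425
2023-01-26 to 2023-12-31: 340 days, exemption $49,000 → ($326,000 − $49,000) × 1.7% × 340/365 = $4,386.4658
Total = $4,551.8082

$4,551.81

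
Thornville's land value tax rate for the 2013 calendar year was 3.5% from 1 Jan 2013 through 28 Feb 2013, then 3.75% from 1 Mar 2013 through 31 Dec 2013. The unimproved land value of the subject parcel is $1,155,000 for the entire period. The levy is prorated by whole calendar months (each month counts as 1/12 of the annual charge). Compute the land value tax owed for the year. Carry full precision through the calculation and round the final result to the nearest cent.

1 Jan – 28 Feb 2013: 2 months at 3.5% → $1,155,000 × 3.5% × 2/12 = $6,737.5000
1 Mar – 31 Dec 2013: 10 months at 3.75% → $1,155,000 × 3.75% × 10/12 = $36,093.7500
Total = $42,831.2500

$42,831.25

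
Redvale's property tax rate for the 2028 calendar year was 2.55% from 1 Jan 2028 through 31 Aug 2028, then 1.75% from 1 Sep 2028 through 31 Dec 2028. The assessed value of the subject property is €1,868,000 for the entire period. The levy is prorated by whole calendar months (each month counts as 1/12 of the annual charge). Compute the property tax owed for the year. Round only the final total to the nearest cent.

€42,652.67

1 Jan – 31 Aug 2028: 8 months at 2.55% → €1,868,000 × 2.55% × 8/12 = €31,756.0000
1 Sep – 31 Dec 2028: 4 months at 1.75% → €1,868,000 × 1.75% × 4/12 = €10,896.6667
Total = €42,652.6667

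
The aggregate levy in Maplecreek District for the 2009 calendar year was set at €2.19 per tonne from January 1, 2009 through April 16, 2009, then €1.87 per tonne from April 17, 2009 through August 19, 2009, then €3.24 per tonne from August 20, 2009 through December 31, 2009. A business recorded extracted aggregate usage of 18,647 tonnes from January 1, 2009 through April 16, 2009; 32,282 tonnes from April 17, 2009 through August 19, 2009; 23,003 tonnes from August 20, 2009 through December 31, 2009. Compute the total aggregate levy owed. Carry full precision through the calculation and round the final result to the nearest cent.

€175,733.99

January 1 – April 16, 2009: 18,647 tonnes at €2.19/tonne → €40,836.93
April 17 – August 19, 2009: 32,282 tonnes at €1.87/tonne → €60,367.34
August 20 – December 31, 2009: 23,003 tonnes at €3.24/tonne → €74,529.72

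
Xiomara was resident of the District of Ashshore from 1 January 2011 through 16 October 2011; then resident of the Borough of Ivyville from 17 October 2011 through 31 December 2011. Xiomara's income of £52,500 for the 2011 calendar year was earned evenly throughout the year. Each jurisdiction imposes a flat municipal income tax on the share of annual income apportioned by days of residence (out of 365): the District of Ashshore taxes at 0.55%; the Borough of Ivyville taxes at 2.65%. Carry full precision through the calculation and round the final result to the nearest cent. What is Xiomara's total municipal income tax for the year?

The District of Ashshore, 1 January – 16 October 2011: 289 days → £52,500 × 0.55% × 289/365 = £228.6267
The Borough of Ivyville, 17 October – 31 December 2011: 76 days → £52,500 × 2.65% × 76/365 = £289.6849
Total = £518.3116

£518.31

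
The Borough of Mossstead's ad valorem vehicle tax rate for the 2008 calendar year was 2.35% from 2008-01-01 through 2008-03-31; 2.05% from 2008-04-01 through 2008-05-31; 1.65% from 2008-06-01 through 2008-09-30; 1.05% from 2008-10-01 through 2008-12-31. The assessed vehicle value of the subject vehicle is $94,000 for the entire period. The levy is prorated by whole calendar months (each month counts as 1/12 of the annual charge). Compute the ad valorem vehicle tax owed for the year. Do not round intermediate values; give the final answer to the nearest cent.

2008-01-01 to 2008-03-31: 3 months at 2.35% → $94,000 × 2.35% × 3/12 = $552.2500
2008-04-01 to 2008-05-31: 2 months at 2.05% → $94,000 × 2.05% × 2/12 = $321.1667
2008-06-01 to 2008-09-30: 4 months at 1.65% → $94,000 × 1.65% × 4/12 = $517.0000
2008-10-01 to 2008-12-31: 3 months at 1.05% → $94,000 × 1.05% × 3/12 = $246.7500
Total = $1,637.1667

$1,637.17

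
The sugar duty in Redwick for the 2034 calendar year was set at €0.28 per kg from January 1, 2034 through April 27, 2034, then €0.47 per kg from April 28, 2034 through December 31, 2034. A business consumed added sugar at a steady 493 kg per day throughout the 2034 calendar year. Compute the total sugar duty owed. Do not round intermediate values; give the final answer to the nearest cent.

€73,614.76

January 1 – April 27, 2034: 117 days × 493 kg/day = 57,681 kg at €0.28/kg → €16,150.68
April 28 – December 31, 2034: 248 days × 493 kg/day = 122,264 kg at €0.47/kg → €57,464.08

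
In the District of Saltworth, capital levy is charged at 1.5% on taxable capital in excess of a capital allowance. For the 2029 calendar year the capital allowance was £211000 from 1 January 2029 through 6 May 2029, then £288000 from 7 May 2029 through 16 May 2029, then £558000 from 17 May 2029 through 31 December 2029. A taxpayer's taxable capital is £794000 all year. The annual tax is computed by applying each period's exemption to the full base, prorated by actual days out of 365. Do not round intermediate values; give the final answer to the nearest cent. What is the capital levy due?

£5447.75

1 January – 6 May 2029: 126 days, exemption £211000 → (£794000 − £211000) × 1.5% × 126/365 = £3018.8219
7 May – 16 May 2029: 10 days, exemption £288000 → (£794000 − £288000) × 1.5% × 10/365 = £207.9452
17 May – 31 December 2029: 229 days, exemption £558000 → (£794000 − £558000) × 1.5% × 229/365 = £2220.9863
Total = £5447.7534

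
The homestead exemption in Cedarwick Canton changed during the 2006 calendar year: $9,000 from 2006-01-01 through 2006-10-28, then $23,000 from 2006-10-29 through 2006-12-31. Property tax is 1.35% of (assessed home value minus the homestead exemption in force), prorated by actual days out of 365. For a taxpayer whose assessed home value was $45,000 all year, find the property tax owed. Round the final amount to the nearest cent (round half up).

$452.86

2006-01-01 to 2006-10-28: 301 days, exemption $9,000 → ($45,000 − $9,000) × 1.35% × 301/365 = $400.7836
2006-10-29 to 2006-12-31: 64 days, exemption $23,000 → ($45,000 − $23,000) × 1.35% × 64/365 = $52.0767
Total = $452.8603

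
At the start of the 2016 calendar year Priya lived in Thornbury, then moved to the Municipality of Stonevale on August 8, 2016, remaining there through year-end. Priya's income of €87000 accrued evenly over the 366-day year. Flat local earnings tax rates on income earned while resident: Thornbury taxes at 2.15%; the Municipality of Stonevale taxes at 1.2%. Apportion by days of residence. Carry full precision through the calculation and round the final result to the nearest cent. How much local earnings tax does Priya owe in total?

Thornbury, January 1 – August 7, 2016: 220 days → €87000 × 2.15% × 220/366 = €1124.3443
The Municipality of Stonevale, August 8 – December 31, 2016: 146 days → €87000 × 1.2% × 146/366 = €416.4590
Total = €1540.8033

€1540.80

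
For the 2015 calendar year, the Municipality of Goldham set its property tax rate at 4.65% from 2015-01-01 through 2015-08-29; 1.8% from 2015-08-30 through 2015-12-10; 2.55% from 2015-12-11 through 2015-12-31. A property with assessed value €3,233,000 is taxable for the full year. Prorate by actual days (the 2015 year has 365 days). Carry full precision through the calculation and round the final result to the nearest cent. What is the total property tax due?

€120,427.04

2015-01-01 to 2015-08-29: 241 days at 4.65% → €3,233,000 × 4.65% × 241/365 = €99,261.9575
2015-08-30 to 2015-12-10: 103 days at 1.8% → €3,233,000 × 1.8% × 103/365 = €16,421.8685
2015-12-11 to 2015-12-31: 21 days at 2.55% → €3,233,000 × 2.55% × 21/365 = €4,743.2096
Total = €120,427.0356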